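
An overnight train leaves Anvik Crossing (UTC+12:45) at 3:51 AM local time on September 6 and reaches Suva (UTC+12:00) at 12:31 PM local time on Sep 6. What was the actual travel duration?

Departure in UTC: 3:51 AM − 12:45 = 3:06 PM on Sep 5.
Arrival in UTC: 12:31 PM − 12:00 = 12:31 AM on Sep 6.
Elapsed = 12:31 AM − 3:06 PM (+1 day) = 9 hours 25 minutes.

9 hours 25 minutes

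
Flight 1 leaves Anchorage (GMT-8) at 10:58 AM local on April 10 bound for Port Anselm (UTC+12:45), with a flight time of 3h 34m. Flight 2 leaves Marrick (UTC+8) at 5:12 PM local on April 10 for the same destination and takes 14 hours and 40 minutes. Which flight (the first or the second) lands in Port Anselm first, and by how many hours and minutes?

the first, by 1 hour 20 minutes

Flight 1 in UTC: 10:58 AM + 8:00 = 6:58 PM on Apr 10.
+3 hours 34 minutes → arrive 10:32 PM UTC on Apr 10.
Flight 2 in UTC: 5:12 PM − 8:00 = 9:12 AM on Apr 10.
+14 hours and 40 minutes → arrive 11:52 PM UTC on Apr 10.
Flight 1 lands earlier by 1 hour 20 minutes.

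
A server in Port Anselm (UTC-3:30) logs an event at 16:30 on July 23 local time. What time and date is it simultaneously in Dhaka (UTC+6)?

02:00 on July 24

Dhaka is 9:30 ahead of Port Anselm.
Shift by the zone difference: 16:30 + 9:30 = 02:00 on Jul 24 in Dhaka.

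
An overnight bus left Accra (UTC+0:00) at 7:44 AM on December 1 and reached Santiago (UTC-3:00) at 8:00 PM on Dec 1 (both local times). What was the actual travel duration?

15 hours 16 minutes

Santiago is 3:00 behind Accra.
Clock-face elapsed time (ignoring zones) is 12 hours 16 minutes.
Actual elapsed = 12 hours 16 minutes + 3:00 = 15 hours 16 minutes.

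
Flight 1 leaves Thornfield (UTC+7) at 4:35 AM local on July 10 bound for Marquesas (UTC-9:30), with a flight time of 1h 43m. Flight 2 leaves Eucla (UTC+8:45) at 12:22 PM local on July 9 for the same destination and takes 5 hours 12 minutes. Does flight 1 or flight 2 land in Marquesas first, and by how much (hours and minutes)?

the second, by 14 hours 29 minutes

Flight 1 in UTC: 4:35 AM − 7:00 = 9:35 PM on Jul 9.
+1 hour 43 minutes → arrive 11:18 PM UTC on Jul 9.
Flight 2 in UTC: 12:22 PM − 8:45 = 3:37 AM on Jul 9.
+5 hours and 12 minutes → arrive 8:49 AM UTC on Jul 9.
Flight 2 lands earlier by 14 hours 29 minutes.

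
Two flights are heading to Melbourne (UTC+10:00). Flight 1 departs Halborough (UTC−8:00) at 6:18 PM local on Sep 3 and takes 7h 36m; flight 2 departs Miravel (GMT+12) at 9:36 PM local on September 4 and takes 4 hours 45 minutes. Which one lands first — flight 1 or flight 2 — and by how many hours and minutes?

Flight 1 in UTC: 6:18 PM + 8:00 = 2:18 AM on Sep 4.
+7 hours and 36 minutes → arrive 9:54 AM UTC on Sep 4.
Flight 2 in UTC: 9:36 PM − 12:00 = 9:36 AM on Sep 4.
+4 hours and 45 minutes → arrive 2:21 PM UTC on Sep 4.
Flight 1 lands earlier by 4 hours 27 minutes.

the first, by 4 hours 27 minutes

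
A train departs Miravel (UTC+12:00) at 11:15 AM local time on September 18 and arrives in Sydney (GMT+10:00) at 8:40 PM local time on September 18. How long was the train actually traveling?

11 hours 25 minutes

Sydney is 2:00 behind Miravel.
Clock-face elapsed time (ignoring zones) is 9 hours 25 minutes.
Actual elapsed = 9 hours 25 minutes + 2:00 = 11 hours 25 minutes.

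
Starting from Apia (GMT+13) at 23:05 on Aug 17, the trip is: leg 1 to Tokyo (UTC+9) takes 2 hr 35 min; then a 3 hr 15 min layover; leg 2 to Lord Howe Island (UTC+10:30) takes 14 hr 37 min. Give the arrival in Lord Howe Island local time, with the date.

Convert departure to UTC: 23:05 − 13:00 = 10:05 UTC on Aug 17.
Add 2 hours and 35 minutes leg 1 → 12:40 UTC.
Add 3 hours 15 minutes layover in Tokyo → 15:55 UTC.
Add 14 hours and 37 minutes leg 2 → 06:32 UTC (Aug 18).
Lord Howe Island is UTC+10:30, so local arrival = 06:32 + 10:30 = 17:02 on Aug 18.

17:02 on Aug 18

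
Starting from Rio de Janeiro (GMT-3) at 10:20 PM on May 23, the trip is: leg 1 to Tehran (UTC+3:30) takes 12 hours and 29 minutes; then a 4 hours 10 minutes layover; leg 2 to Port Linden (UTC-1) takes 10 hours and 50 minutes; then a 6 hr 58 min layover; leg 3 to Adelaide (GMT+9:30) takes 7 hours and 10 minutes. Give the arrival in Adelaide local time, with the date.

Convert departure to UTC: 10:20 PM + 3:00 = 1:20 AM UTC on May 24.
Add 12 hours 29 minutes leg 1 → 1:49 PM UTC.
Add 4 hours 10 minutes layover in Tehran → 5:59 PM UTC.
Add 10 hours 50 minutes leg 2 → 4:49 AM UTC (May 25).
Add 6 hours 58 minutes layover in Port Linden → 11:47 AM UTC.
Add 7 hours 10 minutes leg 3 → 6:57 PM UTC.
Adelaide is UTC+9:30, so local arrival = 6:57 PM + 9:30 = 4:27 AM on May 26.

4:27 AM on May 26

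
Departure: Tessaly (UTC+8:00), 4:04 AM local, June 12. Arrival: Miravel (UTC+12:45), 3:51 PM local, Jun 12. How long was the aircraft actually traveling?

Miravel is 4:45 ahead of Tessaly.
Clock-face elapsed time (ignoring zones) is 11 hours 47 minutes.
Actual elapsed = 11 hours 47 minutes − 4:45 = 7 hours 2 minutes.

7 hours 2 minutes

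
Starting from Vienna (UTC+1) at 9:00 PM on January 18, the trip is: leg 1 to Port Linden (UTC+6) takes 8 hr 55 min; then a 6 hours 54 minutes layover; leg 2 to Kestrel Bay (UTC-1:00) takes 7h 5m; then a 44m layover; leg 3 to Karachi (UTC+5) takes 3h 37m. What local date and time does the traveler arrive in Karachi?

Convert departure to UTC: 9:00 PM − 1:00 = 8:00 PM UTC on Jan 18.
Add 8 hours 55 minutes leg 1 → 4:55 AM UTC (Jan 19).
Add 6 hours and 54 minutes layover in Port Linden → 11:49 AM UTC.
Add 7 hours 5 minutes leg 2 → 6:54 PM UTC.
Add 44 minutes layover in Kestrel Bay → 7:38 PM UTC.
Add 3 hours and 37 minutes leg 3 → 11:15 PM UTC.
Karachi is UTC+5:00, so local arrival = 11:15 PM + 5:00 = 4:15 AM on Jan 20.

4:15 AM on January 20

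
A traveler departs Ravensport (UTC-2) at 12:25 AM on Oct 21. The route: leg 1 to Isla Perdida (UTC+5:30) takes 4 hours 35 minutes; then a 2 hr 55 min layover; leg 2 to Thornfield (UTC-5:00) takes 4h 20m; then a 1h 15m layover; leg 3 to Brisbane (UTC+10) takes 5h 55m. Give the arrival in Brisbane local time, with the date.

7:25 AM on October 22

Convert departure to UTC: 12:25 AM + 2:00 = 2:25 AM UTC on Oct 21.
Add 4 hours and 35 minutes leg 1 → 7:00 AM UTC.
Add 2 hours 55 minutes layover in Isla Perdida → 9:55 AM UTC.
Add 4 hours 20 minutes leg 2 → 2:15 PM UTC.
Add 1 hour 15 minutes layover in Thornfield → 3:30 PM UTC.
Add 5 hours and 55 minutes leg 3 → 9:25 PM UTC.
Brisbane is UTC+10:00, so local arrival = 9:25 PM + 10:00 = 7:25 AM on Oct 22.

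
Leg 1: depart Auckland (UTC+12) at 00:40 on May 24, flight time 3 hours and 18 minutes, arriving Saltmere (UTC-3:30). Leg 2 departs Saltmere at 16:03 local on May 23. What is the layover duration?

3 hours 35 minutes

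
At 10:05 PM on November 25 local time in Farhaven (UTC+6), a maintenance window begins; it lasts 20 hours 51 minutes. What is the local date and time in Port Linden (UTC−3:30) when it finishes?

9:26 AM on November 26

Convert start to UTC: 10:05 PM − 6:00 = 4:05 PM UTC on Nov 25.
Add 20 hours 51 minutes duration → 12:56 PM UTC (Nov 26).
Port Linden is UTC−3:30, so local end time = 12:56 PM − 3:30 = 9:26 AM on Nov 26.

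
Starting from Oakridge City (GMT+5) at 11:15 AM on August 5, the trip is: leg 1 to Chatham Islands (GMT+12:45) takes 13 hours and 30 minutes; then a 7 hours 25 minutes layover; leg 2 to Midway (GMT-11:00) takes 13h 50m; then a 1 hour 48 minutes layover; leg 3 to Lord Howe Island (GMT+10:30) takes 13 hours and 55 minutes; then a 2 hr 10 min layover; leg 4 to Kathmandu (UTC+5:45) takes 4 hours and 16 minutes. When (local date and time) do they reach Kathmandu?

Convert departure to UTC: 11:15 AM − 5:00 = 6:15 AM UTC on Aug 5.
Add 13 hours and 30 minutes leg 1 → 7:45 PM UTC.
Add 7 hours and 25 minutes layover in Chatham Islands → 3:10 AM UTC (Aug 6).
Add 13 hours 50 minutes leg 2 → 5:00 PM UTC.
Add 1 hour and 48 minutes layover in Midway → 6:48 PM UTC.
Add 13 hours 55 minutes leg 3 → 8:43 AM UTC (Aug 7).
Add 2 hours 10 minutes layover in Lord Howe Island → 10:53 AM UTC.
Add 4 hours 16 minutes leg 4 → 3:09 PM UTC.
Kathmandu is UTC+5:45, so local arrival = 3:09 PM + 5:45 = 8:54 PM on Aug 7.

8:54 PM on Aug 7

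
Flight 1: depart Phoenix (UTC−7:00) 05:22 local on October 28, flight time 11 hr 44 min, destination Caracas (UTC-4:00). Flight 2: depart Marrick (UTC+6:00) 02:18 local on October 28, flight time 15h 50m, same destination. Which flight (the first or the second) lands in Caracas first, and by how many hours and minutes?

Flight 1 in UTC: 05:22 + 7:00 = 12:22 on Oct 28.
+11 hours 44 minutes → arrive 00:06 UTC on Oct 29.
Flight 2 in UTC: 02:18 − 6:00 = 20:18 on Oct 27.
+15 hours 50 minutes → arrive 12:08 UTC on Oct 28.
Flight 2 lands earlier by 11 hours 58 minutes.

the second, by 11 hours 58 minutes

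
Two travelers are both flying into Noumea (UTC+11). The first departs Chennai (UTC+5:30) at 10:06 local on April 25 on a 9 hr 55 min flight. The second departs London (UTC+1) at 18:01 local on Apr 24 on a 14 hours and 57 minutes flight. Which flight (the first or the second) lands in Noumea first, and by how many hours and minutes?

the second, by 6 hours 33 minutes

Flight 1 in UTC: 10:06 − 5:30 = 04:36 on Apr 25.
+9 hours and 55 minutes → arrive 14:31 UTC on Apr 25.
Flight 2 in UTC: 18:01 − 1:00 = 17:01 on Apr 24.
+14 hours and 57 minutes → arrive 07:58 UTC on Apr 25.
Flight 2 lands earlier by 6 hours 33 minutes.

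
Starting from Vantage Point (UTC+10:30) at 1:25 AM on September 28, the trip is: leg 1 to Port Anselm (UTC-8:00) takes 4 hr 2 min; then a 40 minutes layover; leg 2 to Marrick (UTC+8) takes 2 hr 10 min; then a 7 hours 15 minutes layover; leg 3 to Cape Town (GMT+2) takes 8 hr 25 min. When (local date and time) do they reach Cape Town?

Convert departure to UTC: 1:25 AM − 10:30 = 2:55 PM UTC on Sep 27.
Add 4 hours and 2 minutes leg 1 → 6:57 PM UTC.
Add 40 minutes layover in Port Anselm → 7:37 PM UTC.
Add 2 hours and 10 minutes leg 2 → 9:47 PM UTC.
Add 7 hours 15 minutes layover in Marrick → 5:02 AM UTC (Sep 28).
Add 8 hours and 25 minutes leg 3 → 1:27 PM UTC.
Cape Town is UTC+2:00, so local arrival = 1:27 PM + 2:00 = 3:27 PM on Sep 28.

3:27 PM on Sep 28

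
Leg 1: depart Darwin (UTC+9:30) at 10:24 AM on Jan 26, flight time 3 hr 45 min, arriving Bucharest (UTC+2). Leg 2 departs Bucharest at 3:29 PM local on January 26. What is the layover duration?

8 hours 50 minutes

Convert departure to UTC: 10:24 AM − 9:30 = 12:54 AM UTC on Jan 26.
Add 3 hours 45 minutes flight time → 4:39 AM UTC.
Bucharest is UTC+2:00, so local arrival = 4:39 AM + 2:00 = 6:39 AM on Jan 26.
Layover = 3:29 PM − 6:39 AM = 8 hours 50 minutes.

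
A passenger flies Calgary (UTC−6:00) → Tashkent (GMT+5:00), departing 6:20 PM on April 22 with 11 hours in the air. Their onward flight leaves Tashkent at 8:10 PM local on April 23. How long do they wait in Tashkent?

Convert departure to UTC: 6:20 PM + 6:00 = 12:20 AM UTC on Apr 23.
Add 11 hours flight time → 11:20 AM UTC.
Tashkent is UTC+5:00, so local arrival = 11:20 AM + 5:00 = 4:20 PM on Apr 23.
Layover = 8:10 PM − 4:20 PM = 3 hours 50 minutes.

3 hours 50 minutes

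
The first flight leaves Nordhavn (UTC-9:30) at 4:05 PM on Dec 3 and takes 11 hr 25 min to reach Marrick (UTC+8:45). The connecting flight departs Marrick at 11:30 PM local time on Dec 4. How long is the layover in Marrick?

Convert departure to UTC: 4:05 PM + 9:30 = 1:35 AM UTC on Dec 4.
Add 11 hours 25 minutes flight time → 1:00 PM UTC.
Marrick is UTC+8:45, so local arrival = 1:00 PM + 8:45 = 9:45 PM on Dec 4.
Layover = 11:30 PM − 9:45 PM = 1 hour 45 minutes.

1 hour 45 minutes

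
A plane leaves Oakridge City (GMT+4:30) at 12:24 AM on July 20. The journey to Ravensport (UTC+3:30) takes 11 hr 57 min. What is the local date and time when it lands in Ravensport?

Convert departure to UTC: 12:24 AM − 4:30 = 7:54 PM UTC on Jul 19.
Add 11 hours 57 minutes travel time → 7:51 AM UTC (Jul 20).
Ravensport is UTC+3:30, so local arrival = 7:51 AM + 3:30 = 11:21 AM on Jul 20.

11:21 AM on July 20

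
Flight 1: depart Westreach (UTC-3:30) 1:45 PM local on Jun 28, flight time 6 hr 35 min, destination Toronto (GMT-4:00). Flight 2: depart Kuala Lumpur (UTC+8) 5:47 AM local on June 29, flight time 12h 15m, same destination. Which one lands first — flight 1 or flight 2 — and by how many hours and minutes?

Flight 1 in UTC: 1:45 PM + 3:30 = 5:15 PM on Jun 28.
+6 hours and 35 minutes → arrive 11:50 PM UTC on Jun 28.
Flight 2 in UTC: 5:47 AM − 8:00 = 9:47 PM on Jun 28.
+12 hours 15 minutes → arrive 10:02 AM UTC on Jun 29.
Flight 1 lands earlier by 10 hours 12 minutes.

the first, by 10 hours 12 minutes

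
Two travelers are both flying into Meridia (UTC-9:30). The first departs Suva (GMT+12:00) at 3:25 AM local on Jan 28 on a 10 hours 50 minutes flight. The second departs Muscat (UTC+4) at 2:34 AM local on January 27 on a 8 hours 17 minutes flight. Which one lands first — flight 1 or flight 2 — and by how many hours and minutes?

the second, by 19 hours 24 minutes

Flight 1 in UTC: 3:25 AM − 12:00 = 3:25 PM on Jan 27.
+10 hours 50 minutes → arrive 2:15 AM UTC on Jan 28.
Flight 2 in UTC: 2:34 AM − 4:00 = 10:34 PM on Jan 26.
+8 hours and 17 minutes → arrive 6:51 AM UTC on Jan 27.
Flight 2 lands earlier by 19 hours 24 minutes.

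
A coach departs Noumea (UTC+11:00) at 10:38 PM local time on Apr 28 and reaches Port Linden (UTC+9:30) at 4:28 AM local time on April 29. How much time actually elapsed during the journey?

7 hours 20 minutes

Port Linden is 1:30 behind Noumea.
Clock-face elapsed time (ignoring zones) is 5 hours 50 minutes.
Actual elapsed = 5 hours 50 minutes + 1:30 = 7 hours 20 minutes.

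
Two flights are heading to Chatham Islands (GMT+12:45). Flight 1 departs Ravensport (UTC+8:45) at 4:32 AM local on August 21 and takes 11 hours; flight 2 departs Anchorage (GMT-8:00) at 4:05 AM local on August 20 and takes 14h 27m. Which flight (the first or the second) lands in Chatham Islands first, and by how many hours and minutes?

Flight 1 in UTC: 4:32 AM − 8:45 = 7:47 PM on Aug 20.
+11 hours → arrive 6:47 AM UTC on Aug 21.
Flight 2 in UTC: 4:05 AM + 8:00 = 12:05 PM on Aug 20.
+14 hours 27 minutes → arrive 2:32 AM UTC on Aug 21.
Flight 2 lands earlier by 4 hours 15 minutes.

the second, by 4 hours 15 minutes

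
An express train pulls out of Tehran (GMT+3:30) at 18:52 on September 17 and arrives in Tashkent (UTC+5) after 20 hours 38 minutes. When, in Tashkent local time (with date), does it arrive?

17:00 on September 18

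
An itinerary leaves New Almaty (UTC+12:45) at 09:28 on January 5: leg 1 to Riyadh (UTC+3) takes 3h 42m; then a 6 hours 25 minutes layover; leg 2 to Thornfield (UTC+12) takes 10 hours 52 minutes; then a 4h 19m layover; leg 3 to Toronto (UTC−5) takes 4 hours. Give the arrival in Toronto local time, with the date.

Convert departure to UTC: 09:28 − 12:45 = 20:43 UTC on Jan 4.
Add 3 hours 42 minutes leg 1 → 00:25 UTC (Jan 5).
Add 6 hours and 25 minutes layover in Riyadh → 06:50 UTC.
Add 10 hours and 52 minutes leg 2 → 17:42 UTC.
Add 4 hours 19 minutes layover in Thornfield → 22:01 UTC.
Add 4 hours leg 3 → 02:01 UTC (Jan 6).
Toronto is UTC−5:00, so local arrival = 02:01 − 5:00 = 21:01 on Jan 5.

21:01 on Jan 5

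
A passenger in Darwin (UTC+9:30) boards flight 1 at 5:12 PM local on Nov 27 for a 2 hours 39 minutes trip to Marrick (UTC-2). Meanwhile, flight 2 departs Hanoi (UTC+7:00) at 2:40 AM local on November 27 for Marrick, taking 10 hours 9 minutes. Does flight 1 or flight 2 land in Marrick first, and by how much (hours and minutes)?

Flight 1 in UTC: 5:12 PM − 9:30 = 7:42 AM on Nov 27.
+2 hours 39 minutes → arrive 10:21 AM UTC on Nov 27.
Flight 2 in UTC: 2:40 AM − 7:00 = 7:40 PM on Nov 26.
+10 hours 9 minutes → arrive 5:49 AM UTC on Nov 27.
Flight 2 lands earlier by 4 hours 32 minutes.

the second, by 4 hours 32 minutes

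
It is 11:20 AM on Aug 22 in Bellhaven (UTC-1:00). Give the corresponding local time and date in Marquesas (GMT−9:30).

Marquesas is 8:30 behind Bellhaven.
Shift by the zone difference: 11:20 AM − 8:30 = 2:50 AM on Aug 22 in Marquesas.

2:50 AM on August 22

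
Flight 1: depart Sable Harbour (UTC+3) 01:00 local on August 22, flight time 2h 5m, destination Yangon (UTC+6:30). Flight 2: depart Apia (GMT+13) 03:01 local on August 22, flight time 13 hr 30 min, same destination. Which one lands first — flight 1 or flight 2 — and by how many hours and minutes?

Flight 1 in UTC: 01:00 − 3:00 = 22:00 on Aug 21.
+2 hours and 5 minutes → arrive 00:05 UTC on Aug 22.
Flight 2 in UTC: 03:01 − 13:00 = 14:01 on Aug 21.
+13 hours 30 minutes → arrive 03:31 UTC on Aug 22.
Flight 1 lands earlier by 3 hours 26 minutes.

the first, by 3 hours 26 minutes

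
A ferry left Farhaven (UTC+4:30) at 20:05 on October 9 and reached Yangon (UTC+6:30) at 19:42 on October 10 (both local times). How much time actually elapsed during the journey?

21 hours 37 minutes

Departure in UTC: 20:05 − 4:30 = 15:35 on Oct 9.
Arrival in UTC: 19:42 − 6:30 = 13:12 on Oct 10.
Elapsed = 13:12 − 15:35 (+1 day) = 21 hours 37 minutes.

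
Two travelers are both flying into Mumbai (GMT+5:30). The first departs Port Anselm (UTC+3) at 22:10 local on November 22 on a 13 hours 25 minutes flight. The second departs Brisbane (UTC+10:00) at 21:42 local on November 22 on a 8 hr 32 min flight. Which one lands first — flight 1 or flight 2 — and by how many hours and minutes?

the second, by 12 hours 21 minutes

Flight 1 in UTC: 22:10 − 3:00 = 19:10 on Nov 22.
+13 hours 25 minutes → arrive 08:35 UTC on Nov 23.
Flight 2 in UTC: 21:42 − 10:00 = 11:42 on Nov 22.
+8 hours and 32 minutes → arrive 20:14 UTC on Nov 22.
Flight 2 lands earlier by 12 hours 21 minutes.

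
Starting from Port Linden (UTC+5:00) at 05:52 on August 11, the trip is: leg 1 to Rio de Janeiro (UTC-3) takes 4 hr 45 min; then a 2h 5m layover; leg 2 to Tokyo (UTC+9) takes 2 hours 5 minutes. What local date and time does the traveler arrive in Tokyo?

18:47 on August 11

Convert departure to UTC: 05:52 − 5:00 = 00:52 UTC on Aug 11.
Add 4 hours and 45 minutes leg 1 → 05:37 UTC.
Add 2 hours 5 minutes layover in Rio de Janeiro → 07:42 UTC.
Add 2 hours and 5 minutes leg 2 → 09:47 UTC.
Tokyo is UTC+9:00, so local arrival = 09:47 + 9:00 = 18:47 on Aug 11.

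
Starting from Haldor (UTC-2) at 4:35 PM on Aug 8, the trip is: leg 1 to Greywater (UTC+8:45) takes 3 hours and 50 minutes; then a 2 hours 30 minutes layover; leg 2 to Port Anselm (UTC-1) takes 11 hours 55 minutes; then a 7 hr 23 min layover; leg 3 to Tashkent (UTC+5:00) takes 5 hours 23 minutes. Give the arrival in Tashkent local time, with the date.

Convert departure to UTC: 4:35 PM + 2:00 = 6:35 PM UTC on Aug 8.
Add 3 hours and 50 minutes leg 1 → 10:25 PM UTC.
Add 2 hours and 30 minutes layover in Greywater → 12:55 AM UTC (Aug 9).
Add 11 hours and 55 minutes leg 2 → 12:50 PM UTC.
Add 7 hours 23 minutes layover in Port Anselm → 8:13 PM UTC.
Add 5 hours 23 minutes leg 3 → 1:36 AM UTC (Aug 10).
Tashkent is UTC+5:00, so local arrival = 1:36 AM + 5:00 = 6:36 AM on Aug 10.

6:36 AM on Aug 10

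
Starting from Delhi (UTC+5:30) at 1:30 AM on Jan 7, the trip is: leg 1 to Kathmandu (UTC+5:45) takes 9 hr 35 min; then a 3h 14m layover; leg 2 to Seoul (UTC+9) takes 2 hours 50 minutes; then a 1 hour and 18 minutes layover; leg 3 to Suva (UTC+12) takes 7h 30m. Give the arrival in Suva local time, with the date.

8:27 AM on January 8

Convert departure to UTC: 1:30 AM − 5:30 = 8:00 PM UTC on Jan 6.
Add 9 hours and 35 minutes leg 1 → 5:35 AM UTC (Jan 7).
Add 3 hours and 14 minutes layover in Kathmandu → 8:49 AM UTC.
Add 2 hours 50 minutes leg 2 → 11:39 AM UTC.
Add 1 hour and 18 minutes layover in Seoul → 12:57 PM UTC.
Add 7 hours and 30 minutes leg 3 → 8:27 PM UTC.
Suva is UTC+12:00, so local arrival = 8:27 PM + 12:00 = 8:27 AM on Jan 8.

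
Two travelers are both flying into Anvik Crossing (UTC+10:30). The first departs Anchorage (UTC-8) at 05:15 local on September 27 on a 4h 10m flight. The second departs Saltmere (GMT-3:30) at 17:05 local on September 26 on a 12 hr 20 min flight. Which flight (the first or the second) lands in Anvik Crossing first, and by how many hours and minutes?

the second, by 8 hours 30 minutes

Flight 1 in UTC: 05:15 + 8:00 = 13:15 on Sep 27.
+4 hours 10 minutes → arrive 17:25 UTC on Sep 27.
Flight 2 in UTC: 17:05 + 3:30 = 20:35 on Sep 26.
+12 hours 20 minutes → arrive 08:55 UTC on Sep 27.
Flight 2 lands earlier by 8 hours 30 minutes.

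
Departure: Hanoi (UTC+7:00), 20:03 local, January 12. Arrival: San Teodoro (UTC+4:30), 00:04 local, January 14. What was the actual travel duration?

30 hours 31 minutes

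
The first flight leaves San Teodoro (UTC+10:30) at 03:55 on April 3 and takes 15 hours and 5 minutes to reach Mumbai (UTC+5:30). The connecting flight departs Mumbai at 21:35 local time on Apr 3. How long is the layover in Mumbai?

7 hours 35 minutes

Convert departure to UTC: 03:55 − 10:30 = 17:25 UTC on Apr 2.
Add 15 hours and 5 minutes flight time → 08:30 UTC (Apr 3).
Mumbai is UTC+5:30, so local arrival = 08:30 + 5:30 = 14:00 on Apr 3.
Layover = 21:35 − 14:00 = 7 hours 35 minutes.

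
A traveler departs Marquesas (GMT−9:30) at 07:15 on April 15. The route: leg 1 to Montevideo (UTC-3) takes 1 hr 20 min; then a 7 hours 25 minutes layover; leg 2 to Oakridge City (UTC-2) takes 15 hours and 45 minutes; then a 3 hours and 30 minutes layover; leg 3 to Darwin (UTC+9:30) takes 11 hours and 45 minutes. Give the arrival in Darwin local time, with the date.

Convert departure to UTC: 07:15 + 9:30 = 16:45 UTC on Apr 15.
Add 1 hour 20 minutes leg 1 → 18:05 UTC.
Add 7 hours 25 minutes layover in Montevideo → 01:30 UTC (Apr 16).
Add 15 hours 45 minutes leg 2 → 17:15 UTC.
Add 3 hours 30 minutes layover in Oakridge City → 20:45 UTC.
Add 11 hours 45 minutes leg 3 → 08:30 UTC (Apr 17).
Darwin is UTC+9:30, so local arrival = 08:30 + 9:30 = 18:00 on Apr 17.

18:00 on April 17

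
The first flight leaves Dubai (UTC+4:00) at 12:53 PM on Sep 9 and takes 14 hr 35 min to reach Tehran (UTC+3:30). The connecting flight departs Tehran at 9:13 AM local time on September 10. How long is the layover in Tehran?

6 hours 15 minutes

Convert departure to UTC: 12:53 PM − 4:00 = 8:53 AM UTC on Sep 9.
Add 14 hours and 35 minutes flight time → 11:28 PM UTC.
Tehran is UTC+3:30, so local arrival = 11:28 PM + 3:30 = 2:58 AM on Sep 10.
Layover = 9:13 AM − 2:58 AM = 6 hours 15 minutes.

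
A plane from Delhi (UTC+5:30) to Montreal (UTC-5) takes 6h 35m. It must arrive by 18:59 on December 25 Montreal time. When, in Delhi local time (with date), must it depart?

Target arrival in UTC: 18:59 + 5:00 = 23:59 on Dec 25.
Subtract 6 hours 35 minutes → departure 17:24 UTC on Dec 25.
Delhi is UTC+5:30: 17:24 + 5:30 = 22:54 on Dec 25.

22:54 on December 25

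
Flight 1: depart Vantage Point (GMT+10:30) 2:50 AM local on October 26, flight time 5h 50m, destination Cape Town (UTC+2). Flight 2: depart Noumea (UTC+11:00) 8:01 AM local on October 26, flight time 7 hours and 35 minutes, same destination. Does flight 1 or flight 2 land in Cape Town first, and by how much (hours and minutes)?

Flight 1 in UTC: 2:50 AM − 10:30 = 4:20 PM on Oct 25.
+5 hours 50 minutes → arrive 10:10 PM UTC on Oct 25.
Flight 2 in UTC: 8:01 AM − 11:00 = 9:01 PM on Oct 25.
+7 hours 35 minutes → arrive 4:36 AM UTC on Oct 26.
Flight 1 lands earlier by 6 hours 26 minutes.

the first, by 6 hours 26 minutes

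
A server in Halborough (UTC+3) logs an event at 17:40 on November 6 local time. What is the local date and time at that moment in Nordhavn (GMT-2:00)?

Nordhavn is 5:00 behind Halborough.
Shift by the zone difference: 17:40 − 5:00 = 12:40 on Nov 6 in Nordhavn.

12:40 on Nov 6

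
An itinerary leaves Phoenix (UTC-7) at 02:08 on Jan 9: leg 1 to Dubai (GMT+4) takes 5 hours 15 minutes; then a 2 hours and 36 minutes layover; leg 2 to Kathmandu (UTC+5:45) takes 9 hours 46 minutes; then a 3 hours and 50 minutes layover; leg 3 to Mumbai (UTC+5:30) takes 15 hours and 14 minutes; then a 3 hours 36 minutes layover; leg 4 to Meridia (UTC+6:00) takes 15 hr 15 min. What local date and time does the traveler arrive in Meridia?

22:40 on January 11

Convert departure to UTC: 02:08 + 7:00 = 09:08 UTC on Jan 9.
Add 5 hours and 15 minutes leg 1 → 14:23 UTC.
Add 2 hours and 36 minutes layover in Dubai → 16:59 UTC.
Add 9 hours and 46 minutes leg 2 → 02:45 UTC (Jan 10).
Add 3 hours 50 minutes layover in Kathmandu → 06:35 UTC.
Add 15 hours 14 minutes leg 3 → 21:49 UTC.
Add 3 hours and 36 minutes layover in Mumbai → 01:25 UTC (Jan 11).
Add 15 hours and 15 minutes leg 4 → 16:40 UTC.
Meridia is UTC+6:00, so local arrival = 16:40 + 6:00 = 22:40 on Jan 11.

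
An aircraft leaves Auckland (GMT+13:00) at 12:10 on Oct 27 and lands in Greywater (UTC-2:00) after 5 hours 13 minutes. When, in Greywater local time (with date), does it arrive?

Greywater is 15:00 behind Auckland.
After 5 hours and 13 minutes it is 17:23 in Auckland.
Shift by the zone difference: 17:23 − 15:00 = 02:23 on Oct 27 in Greywater.

02:23 on Oct 27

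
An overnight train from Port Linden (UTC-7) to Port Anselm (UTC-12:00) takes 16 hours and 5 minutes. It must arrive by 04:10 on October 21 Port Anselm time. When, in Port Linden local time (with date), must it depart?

Target arrival in UTC: 04:10 + 12:00 = 16:10 on Oct 21.
Subtract 16 hours and 5 minutes → departure 00:05 UTC on Oct 21.
Port Linden is UTC−7:00: 00:05 − 7:00 = 17:05 on Oct 20.

17:05 on October 20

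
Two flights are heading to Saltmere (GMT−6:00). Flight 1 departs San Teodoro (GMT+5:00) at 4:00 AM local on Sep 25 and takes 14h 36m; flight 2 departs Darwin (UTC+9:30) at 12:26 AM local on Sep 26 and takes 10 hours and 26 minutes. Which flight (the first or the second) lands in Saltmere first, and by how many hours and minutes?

Flight 1 in UTC: 4:00 AM − 5:00 = 11:00 PM on Sep 24.
+14 hours and 36 minutes → arrive 1:36 PM UTC on Sep 25.
Flight 2 in UTC: 12:26 AM − 9:30 = 2:56 PM on Sep 25.
+10 hours and 26 minutes → arrive 1:22 AM UTC on Sep 26.
Flight 1 lands earlier by 11 hours 46 minutes.

the first, by 11 hours 46 minutes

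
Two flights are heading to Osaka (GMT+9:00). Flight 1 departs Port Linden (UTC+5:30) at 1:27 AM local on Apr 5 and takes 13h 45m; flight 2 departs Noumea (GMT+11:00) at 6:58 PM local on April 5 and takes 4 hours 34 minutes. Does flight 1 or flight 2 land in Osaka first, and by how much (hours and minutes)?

the first, by 2 hours 50 minutes

Flight 1 in UTC: 1:27 AM − 5:30 = 7:57 PM on Apr 4.
+13 hours and 45 minutes → arrive 9:42 AM UTC on Apr 5.
Flight 2 in UTC: 6:58 PM − 11:00 = 7:58 AM on Apr 5.
+4 hours and 34 minutes → arrive 12:32 PM UTC on Apr 5.
Flight 1 lands earlier by 2 hours 50 minutes.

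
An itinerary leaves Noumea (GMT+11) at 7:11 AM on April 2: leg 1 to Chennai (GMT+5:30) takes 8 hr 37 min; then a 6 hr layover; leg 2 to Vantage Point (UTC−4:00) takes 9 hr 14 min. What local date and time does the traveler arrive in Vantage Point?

Convert departure to UTC: 7:11 AM − 11:00 = 8:11 PM UTC on Apr 1.
Add 8 hours and 37 minutes leg 1 → 4:48 AM UTC (Apr 2).
Add 6 hours layover in Chennai → 10:48 AM UTC.
Add 9 hours 14 minutes leg 2 → 8:02 PM UTC.
Vantage Point is UTC−4:00, so local arrival = 8:02 PM − 4:00 = 4:02 PM on Apr 2.

4:02 PM on April 2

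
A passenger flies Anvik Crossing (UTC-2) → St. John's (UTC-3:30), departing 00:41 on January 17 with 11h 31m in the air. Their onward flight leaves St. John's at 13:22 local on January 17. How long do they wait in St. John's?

Convert departure to UTC: 00:41 + 2:00 = 02:41 UTC on Jan 17.
Add 11 hours 31 minutes flight time → 14:12 UTC.
St. John's is UTC−3:30, so local arrival = 14:12 − 3:30 = 10:42 on Jan 17.
Layover = 13:22 − 10:42 = 2 hours 40 minutes.

2 hours 40 minutes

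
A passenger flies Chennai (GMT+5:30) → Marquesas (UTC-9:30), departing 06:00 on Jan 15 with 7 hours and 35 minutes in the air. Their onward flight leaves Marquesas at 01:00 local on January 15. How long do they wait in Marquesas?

2 hours 25 minutes

Convert departure to UTC: 06:00 − 5:30 = 00:30 UTC on Jan 15.
Add 7 hours 35 minutes flight time → 08:05 UTC.
Marquesas is UTC−9:30, so local arrival = 08:05 − 9:30 = 22:35 on Jan 14.
Layover = 01:00 − 22:35 (+1 day) = 2 hours 25 minutes.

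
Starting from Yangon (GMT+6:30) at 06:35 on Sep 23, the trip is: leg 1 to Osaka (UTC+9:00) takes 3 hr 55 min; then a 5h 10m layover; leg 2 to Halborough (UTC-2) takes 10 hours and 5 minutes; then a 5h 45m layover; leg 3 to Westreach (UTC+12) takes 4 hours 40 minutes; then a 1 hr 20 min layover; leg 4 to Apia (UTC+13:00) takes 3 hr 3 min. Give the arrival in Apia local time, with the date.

23:03 on Sep 24

Convert departure to UTC: 06:35 − 6:30 = 00:05 UTC on Sep 23.
Add 3 hours 55 minutes leg 1 → 04:00 UTC.
Add 5 hours 10 minutes layover in Osaka → 09:10 UTC.
Add 10 hours and 5 minutes leg 2 → 19:15 UTC.
Add 5 hours and 45 minutes layover in Halborough → 01:00 UTC (Sep 24).
Add 4 hours 40 minutes leg 3 → 05:40 UTC.
Add 1 hour and 20 minutes layover in Westreach → 07:00 UTC.
Add 3 hours and 3 minutes leg 4 → 10:03 UTC.
Apia is UTC+13:00, so local arrival = 10:03 + 13:00 = 23:03 on Sep 24.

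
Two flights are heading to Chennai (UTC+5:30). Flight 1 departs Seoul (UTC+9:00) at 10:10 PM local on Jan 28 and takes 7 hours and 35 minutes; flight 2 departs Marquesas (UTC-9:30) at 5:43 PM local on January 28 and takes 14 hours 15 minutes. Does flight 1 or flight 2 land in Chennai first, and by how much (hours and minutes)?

Flight 1 in UTC: 10:10 PM − 9:00 = 1:10 PM on Jan 28.
+7 hours and 35 minutes → arrive 8:45 PM UTC on Jan 28.
Flight 2 in UTC: 5:43 PM + 9:30 = 3:13 AM on Jan 29.
+14 hours 15 minutes → arrive 5:28 PM UTC on Jan 29.
Flight 1 lands earlier by 20 hours 43 minutes.

the first, by 20 hours 43 minutes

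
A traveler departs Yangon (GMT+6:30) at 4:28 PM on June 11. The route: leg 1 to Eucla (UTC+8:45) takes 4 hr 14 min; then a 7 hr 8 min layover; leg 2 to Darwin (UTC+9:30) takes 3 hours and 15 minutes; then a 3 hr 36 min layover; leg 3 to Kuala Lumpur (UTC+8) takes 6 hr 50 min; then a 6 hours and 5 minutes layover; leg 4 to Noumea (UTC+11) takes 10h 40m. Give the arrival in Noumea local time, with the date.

2:46 PM on June 13

Convert departure to UTC: 4:28 PM − 6:30 = 9:58 AM UTC on Jun 11.
Add 4 hours and 14 minutes leg 1 → 2:12 PM UTC.
Add 7 hours 8 minutes layover in Eucla → 9:20 PM UTC.
Add 3 hours 15 minutes leg 2 → 12:35 AM UTC (Jun 12).
Add 3 hours 36 minutes layover in Darwin → 4:11 AM UTC.
Add 6 hours 50 minutes leg 3 → 11:01 AM UTC.
Add 6 hours 5 minutes layover in Kuala Lumpur → 5:06 PM UTC.
Add 10 hours 40 minutes leg 4 → 3:46 AM UTC (Jun 13).
Noumea is UTC+11:00, so local arrival = 3:46 AM + 11:00 = 2:46 PM on Jun 13.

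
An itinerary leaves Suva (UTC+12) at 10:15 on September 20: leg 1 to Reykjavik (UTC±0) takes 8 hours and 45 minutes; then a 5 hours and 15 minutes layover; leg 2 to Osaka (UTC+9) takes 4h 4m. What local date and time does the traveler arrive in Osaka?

01:19 on September 21

Convert departure to UTC: 10:15 − 12:00 = 22:15 UTC on Sep 19.
Add 8 hours 45 minutes leg 1 → 07:00 UTC (Sep 20).
Add 5 hours and 15 minutes layover in Reykjavik → 12:15 UTC.
Add 4 hours and 4 minutes leg 2 → 16:19 UTC.
Osaka is UTC+9:00, so local arrival = 16:19 + 9:00 = 01:19 on Sep 21.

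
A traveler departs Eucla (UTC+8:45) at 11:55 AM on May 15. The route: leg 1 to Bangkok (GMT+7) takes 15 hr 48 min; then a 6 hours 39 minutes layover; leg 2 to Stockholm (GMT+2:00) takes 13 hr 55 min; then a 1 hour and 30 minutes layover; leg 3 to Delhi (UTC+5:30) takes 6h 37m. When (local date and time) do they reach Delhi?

Convert departure to UTC: 11:55 AM − 8:45 = 3:10 AM UTC on May 15.
Add 15 hours and 48 minutes leg 1 → 6:58 PM UTC.
Add 6 hours and 39 minutes layover in Bangkok → 1:37 AM UTC (May 16).
Add 13 hours 55 minutes leg 2 → 3:32 PM UTC.
Add 1 hour 30 minutes layover in Stockholm → 5:02 PM UTC.
Add 6 hours 37 minutes leg 3 → 11:39 PM UTC.
Delhi is UTC+5:30, so local arrival = 11:39 PM + 5:30 = 5:09 AM on May 17.

5:09 AM on May 17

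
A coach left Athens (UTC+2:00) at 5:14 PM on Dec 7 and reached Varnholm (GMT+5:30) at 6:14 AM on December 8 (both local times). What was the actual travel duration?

9 hours 30 minutes

Varnholm is 3:30 ahead of Athens.
Clock-face elapsed time (ignoring zones) is 13 hours.
Actual elapsed = 13 hours − 3:30 = 9 hours 30 minutes.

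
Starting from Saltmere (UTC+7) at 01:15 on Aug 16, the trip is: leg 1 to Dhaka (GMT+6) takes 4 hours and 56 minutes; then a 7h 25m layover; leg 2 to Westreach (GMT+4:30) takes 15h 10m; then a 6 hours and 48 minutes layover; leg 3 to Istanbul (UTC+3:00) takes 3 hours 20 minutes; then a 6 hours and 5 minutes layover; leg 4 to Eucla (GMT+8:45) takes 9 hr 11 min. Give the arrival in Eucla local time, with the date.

Convert departure to UTC: 01:15 − 7:00 = 18:15 UTC on Aug 15.
Add 4 hours 56 minutes leg 1 → 23:11 UTC.
Add 7 hours and 25 minutes layover in Dhaka → 06:36 UTC (Aug 16).
Add 15 hours and 10 minutes leg 2 → 21:46 UTC.
Add 6 hours and 48 minutes layover in Westreach → 04:34 UTC (Aug 17).
Add 3 hours and 20 minutes leg 3 → 07:54 UTC.
Add 6 hours and 5 minutes layover in Istanbul → 13:59 UTC.
Add 9 hours and 11 minutes leg 4 → 23:10 UTC.
Eucla is UTC+8:45, so local arrival = 23:10 + 8:45 = 07:55 on Aug 18.

07:55 on August 18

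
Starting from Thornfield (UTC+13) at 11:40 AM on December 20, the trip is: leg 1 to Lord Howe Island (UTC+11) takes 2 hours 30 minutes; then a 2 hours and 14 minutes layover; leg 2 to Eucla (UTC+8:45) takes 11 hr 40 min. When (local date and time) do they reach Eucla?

11:49 PM on December 20

Convert departure to UTC: 11:40 AM − 13:00 = 10:40 PM UTC on Dec 19.
Add 2 hours and 30 minutes leg 1 → 1:10 AM UTC (Dec 20).
Add 2 hours 14 minutes layover in Lord Howe Island → 3:24 AM UTC.
Add 11 hours and 40 minutes leg 2 → 3:04 PM UTC.
Eucla is UTC+8:45, so local arrival = 3:04 PM + 8:45 = 11:49 PM on Dec 20.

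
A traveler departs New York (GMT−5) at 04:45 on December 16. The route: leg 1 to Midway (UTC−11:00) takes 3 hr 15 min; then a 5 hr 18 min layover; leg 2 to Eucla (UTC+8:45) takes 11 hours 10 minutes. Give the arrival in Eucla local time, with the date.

14:13 on Dec 17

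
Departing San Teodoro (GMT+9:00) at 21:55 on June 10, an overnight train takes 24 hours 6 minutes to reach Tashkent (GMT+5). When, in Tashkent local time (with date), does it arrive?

18:01 on Jun 11

Convert departure to UTC: 21:55 − 9:00 = 12:55 UTC on Jun 10.
Add 24 hours 6 minutes travel time → 13:01 UTC (Jun 11).
Tashkent is UTC+5:00, so local arrival = 13:01 + 5:00 = 18:01 on Jun 11.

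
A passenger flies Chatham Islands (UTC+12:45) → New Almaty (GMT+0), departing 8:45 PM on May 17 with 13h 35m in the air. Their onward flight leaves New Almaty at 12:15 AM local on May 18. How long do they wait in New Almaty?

2 hours 40 minutes

Convert departure to UTC: 8:45 PM − 12:45 = 8:00 AM UTC on May 17.
Add 13 hours and 35 minutes flight time → 9:35 PM UTC.
New Almaty is UTC+0, so local arrival is the same: 9:35 PM on May 17.
Layover = 12:15 AM − 9:35 PM (+1 day) = 2 hours 40 minutes.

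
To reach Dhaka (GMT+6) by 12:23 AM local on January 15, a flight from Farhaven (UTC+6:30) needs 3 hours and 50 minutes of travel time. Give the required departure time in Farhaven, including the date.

Target arrival in UTC: 12:23 AM − 6:00 = 6:23 PM on Jan 14.
Subtract 3 hours and 50 minutes → departure 2:33 PM UTC on Jan 14.
Farhaven is UTC+6:30: 2:33 PM + 6:30 = 9:03 PM on Jan 14.

9:03 PM on January 14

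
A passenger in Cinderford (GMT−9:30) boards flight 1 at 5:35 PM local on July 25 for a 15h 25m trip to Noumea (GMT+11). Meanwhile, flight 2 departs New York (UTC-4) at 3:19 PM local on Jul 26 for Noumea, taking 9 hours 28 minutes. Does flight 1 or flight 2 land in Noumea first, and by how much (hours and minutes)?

the first, by 10 hours 17 minutes

Flight 1 in UTC: 5:35 PM + 9:30 = 3:05 AM on Jul 26.
+15 hours and 25 minutes → arrive 6:30 PM UTC on Jul 26.
Flight 2 in UTC: 3:19 PM + 4:00 = 7:19 PM on Jul 26.
+9 hours 28 minutes → arrive 4:47 AM UTC on Jul 27.
Flight 1 lands earlier by 10 hours 17 minutes.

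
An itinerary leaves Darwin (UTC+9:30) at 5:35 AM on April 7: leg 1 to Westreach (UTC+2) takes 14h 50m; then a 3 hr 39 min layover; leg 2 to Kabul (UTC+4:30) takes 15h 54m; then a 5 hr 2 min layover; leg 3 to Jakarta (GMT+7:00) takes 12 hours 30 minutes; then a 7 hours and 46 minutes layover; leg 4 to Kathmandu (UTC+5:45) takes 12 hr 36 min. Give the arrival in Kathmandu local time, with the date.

2:07 AM on April 10

Convert departure to UTC: 5:35 AM − 9:30 = 8:05 PM UTC on Apr 6.
Add 14 hours and 50 minutes leg 1 → 10:55 AM UTC (Apr 7).
Add 3 hours 39 minutes layover in Westreach → 2:34 PM UTC.
Add 15 hours 54 minutes leg 2 → 6:28 AM UTC (Apr 8).
Add 5 hours 2 minutes layover in Kabul → 11:30 AM UTC.
Add 12 hours 30 minutes leg 3 → 12:00 AM UTC (Apr 9).
Add 7 hours 46 minutes layover in Jakarta → 7:46 AM UTC.
Add 12 hours and 36 minutes leg 4 → 8:22 PM UTC.
Kathmandu is UTC+5:45, so local arrival = 8:22 PM + 5:45 = 2:07 AM on Apr 10.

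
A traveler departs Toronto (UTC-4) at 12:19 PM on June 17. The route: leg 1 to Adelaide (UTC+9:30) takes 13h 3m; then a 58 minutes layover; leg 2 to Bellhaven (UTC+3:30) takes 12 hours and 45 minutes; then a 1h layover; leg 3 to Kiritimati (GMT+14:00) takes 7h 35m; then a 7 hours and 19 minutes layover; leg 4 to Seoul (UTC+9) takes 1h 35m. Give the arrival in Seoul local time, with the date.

9:34 PM on June 19

Convert departure to UTC: 12:19 PM + 4:00 = 4:19 PM UTC on Jun 17.
Add 13 hours and 3 minutes leg 1 → 5:22 AM UTC (Jun 18).
Add 58 minutes layover in Adelaide → 6:20 AM UTC.
Add 12 hours 45 minutes leg 2 → 7:05 PM UTC.
Add 1 hour layover in Bellhaven → 8:05 PM UTC.
Add 7 hours and 35 minutes leg 3 → 3:40 AM UTC (Jun 19).
Add 7 hours 19 minutes layover in Kiritimati → 10:59 AM UTC.
Add 1 hour 35 minutes leg 4 → 12:34 PM UTC.
Seoul is UTC+9:00, so local arrival = 12:34 PM + 9:00 = 9:34 PM on Jun 19.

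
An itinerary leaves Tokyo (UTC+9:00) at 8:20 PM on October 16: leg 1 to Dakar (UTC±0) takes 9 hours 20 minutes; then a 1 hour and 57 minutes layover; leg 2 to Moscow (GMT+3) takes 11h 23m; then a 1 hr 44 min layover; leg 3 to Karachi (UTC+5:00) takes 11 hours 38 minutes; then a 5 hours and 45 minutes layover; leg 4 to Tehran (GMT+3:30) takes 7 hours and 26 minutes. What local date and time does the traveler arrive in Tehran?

4:03 PM on October 18

Convert departure to UTC: 8:20 PM − 9:00 = 11:20 AM UTC on Oct 16.
Add 9 hours and 20 minutes leg 1 → 8:40 PM UTC.
Add 1 hour and 57 minutes layover in Dakar → 10:37 PM UTC.
Add 11 hours and 23 minutes leg 2 → 10:00 AM UTC (Oct 17).
Add 1 hour and 44 minutes layover in Moscow → 11:44 AM UTC.
Add 11 hours 38 minutes leg 3 → 11:22 PM UTC.
Add 5 hours and 45 minutes layover in Karachi → 5:07 AM UTC (Oct 18).
Add 7 hours 26 minutes leg 4 → 12:33 PM UTC.
Tehran is UTC+3:30, so local arrival = 12:33 PM + 3:30 = 4:03 PM on Oct 18.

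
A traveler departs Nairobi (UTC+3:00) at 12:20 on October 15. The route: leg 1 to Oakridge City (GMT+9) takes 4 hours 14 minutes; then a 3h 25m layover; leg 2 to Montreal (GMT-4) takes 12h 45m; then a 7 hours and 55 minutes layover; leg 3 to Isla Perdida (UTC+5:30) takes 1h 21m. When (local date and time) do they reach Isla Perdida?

Convert departure to UTC: 12:20 − 3:00 = 09:20 UTC on Oct 15.
Add 4 hours and 14 minutes leg 1 → 13:34 UTC.
Add 3 hours and 25 minutes layover in Oakridge City → 16:59 UTC.
Add 12 hours and 45 minutes leg 2 → 05:44 UTC (Oct 16).
Add 7 hours 55 minutes layover in Montreal → 13:39 UTC.
Add 1 hour and 21 minutes leg 3 → 15:00 UTC.
Isla Perdida is UTC+5:30, so local arrival = 15:00 + 5:30 = 20:30 on Oct 16.

20:30 on October 16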